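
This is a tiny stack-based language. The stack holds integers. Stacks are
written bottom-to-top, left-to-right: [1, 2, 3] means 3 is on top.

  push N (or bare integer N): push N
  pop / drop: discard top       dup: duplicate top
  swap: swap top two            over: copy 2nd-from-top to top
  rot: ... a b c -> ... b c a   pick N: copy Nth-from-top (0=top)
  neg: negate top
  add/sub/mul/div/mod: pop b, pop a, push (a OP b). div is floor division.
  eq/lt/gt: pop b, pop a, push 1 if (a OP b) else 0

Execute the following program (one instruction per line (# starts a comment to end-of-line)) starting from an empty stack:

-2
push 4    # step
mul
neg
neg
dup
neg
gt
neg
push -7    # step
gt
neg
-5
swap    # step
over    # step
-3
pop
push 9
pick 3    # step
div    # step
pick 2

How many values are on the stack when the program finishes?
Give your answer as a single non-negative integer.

Answer: 5

Derivation:
After 'push -2': stack = [-2] (depth 1)
After 'push 4': stack = [-2, 4] (depth 2)
After 'mul': stack = [-8] (depth 1)
After 'neg': stack = [8] (depth 1)
After 'neg': stack = [-8] (depth 1)
After 'dup': stack = [-8, -8] (depth 2)
After 'neg': stack = [-8, 8] (depth 2)
After 'gt': stack = [0] (depth 1)
After 'neg': stack = [0] (depth 1)
After 'push -7': stack = [0, -7] (depth 2)
  ...
After 'neg': stack = [-1] (depth 1)
After 'push -5': stack = [-1, -5] (depth 2)
After 'swap': stack = [-5, -1] (depth 2)
After 'over': stack = [-5, -1, -5] (depth 3)
After 'push -3': stack = [-5, -1, -5, -3] (depth 4)
After 'pop': stack = [-5, -1, -5] (depth 3)
After 'push 9': stack = [-5, -1, -5, 9] (depth 4)
After 'pick 3': stack = [-5, -1, -5, 9, -5] (depth 5)
After 'div': stack = [-5, -1, -5, -2] (depth 4)
After 'pick 2': stack = [-5, -1, -5, -2, -1] (depth 5)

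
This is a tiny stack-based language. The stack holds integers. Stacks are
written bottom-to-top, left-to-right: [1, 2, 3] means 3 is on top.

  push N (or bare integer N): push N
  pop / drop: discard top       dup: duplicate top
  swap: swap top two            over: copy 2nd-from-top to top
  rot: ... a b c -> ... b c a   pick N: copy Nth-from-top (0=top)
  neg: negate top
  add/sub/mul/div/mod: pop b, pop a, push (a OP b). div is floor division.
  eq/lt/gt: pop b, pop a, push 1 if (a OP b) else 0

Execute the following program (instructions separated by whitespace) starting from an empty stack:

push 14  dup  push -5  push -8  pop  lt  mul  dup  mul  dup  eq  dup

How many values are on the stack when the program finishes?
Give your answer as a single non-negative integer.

Answer: 2

Derivation:
After 'push 14': stack = [14] (depth 1)
After 'dup': stack = [14, 14] (depth 2)
After 'push -5': stack = [14, 14, -5] (depth 3)
After 'push -8': stack = [14, 14, -5, -8] (depth 4)
After 'pop': stack = [14, 14, -5] (depth 3)
After 'lt': stack = [14, 0] (depth 2)
After 'mul': stack = [0] (depth 1)
After 'dup': stack = [0, 0] (depth 2)
After 'mul': stack = [0] (depth 1)
After 'dup': stack = [0, 0] (depth 2)
After 'eq': stack = [1] (depth 1)
After 'dup': stack = [1, 1] (depth 2)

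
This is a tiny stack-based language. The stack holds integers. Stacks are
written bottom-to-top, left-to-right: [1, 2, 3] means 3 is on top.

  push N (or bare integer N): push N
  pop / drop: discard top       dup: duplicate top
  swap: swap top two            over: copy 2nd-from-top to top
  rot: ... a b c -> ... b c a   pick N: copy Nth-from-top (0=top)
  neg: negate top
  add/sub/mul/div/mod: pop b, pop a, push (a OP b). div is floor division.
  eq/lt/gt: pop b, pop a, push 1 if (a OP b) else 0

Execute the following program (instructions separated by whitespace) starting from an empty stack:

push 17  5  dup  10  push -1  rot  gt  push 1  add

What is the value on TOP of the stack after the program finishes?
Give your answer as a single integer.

After 'push 17': [17]
After 'push 5': [17, 5]
After 'dup': [17, 5, 5]
After 'push 10': [17, 5, 5, 10]
After 'push -1': [17, 5, 5, 10, -1]
After 'rot': [17, 5, 10, -1, 5]
After 'gt': [17, 5, 10, 0]
After 'push 1': [17, 5, 10, 0, 1]
After 'add': [17, 5, 10, 1]

Answer: 1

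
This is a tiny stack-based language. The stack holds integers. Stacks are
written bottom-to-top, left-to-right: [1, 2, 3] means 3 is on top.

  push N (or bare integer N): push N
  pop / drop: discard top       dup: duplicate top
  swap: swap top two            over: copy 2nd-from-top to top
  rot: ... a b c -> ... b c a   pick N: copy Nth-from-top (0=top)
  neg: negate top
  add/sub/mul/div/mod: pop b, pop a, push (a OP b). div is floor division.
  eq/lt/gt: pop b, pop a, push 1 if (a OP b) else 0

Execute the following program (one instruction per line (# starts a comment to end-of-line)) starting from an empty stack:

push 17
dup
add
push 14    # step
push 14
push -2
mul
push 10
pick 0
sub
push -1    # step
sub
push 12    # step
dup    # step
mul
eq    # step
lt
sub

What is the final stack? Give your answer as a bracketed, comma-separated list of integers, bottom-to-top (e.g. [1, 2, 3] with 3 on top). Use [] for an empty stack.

After 'push 17': [17]
After 'dup': [17, 17]
After 'add': [34]
After 'push 14': [34, 14]
After 'push 14': [34, 14, 14]
After 'push -2': [34, 14, 14, -2]
After 'mul': [34, 14, -28]
After 'push 10': [34, 14, -28, 10]
After 'pick 0': [34, 14, -28, 10, 10]
After 'sub': [34, 14, -28, 0]
After 'push -1': [34, 14, -28, 0, -1]
After 'sub': [34, 14, -28, 1]
After 'push 12': [34, 14, -28, 1, 12]
After 'dup': [34, 14, -28, 1, 12, 12]
After 'mul': [34, 14, -28, 1, 144]
After 'eq': [34, 14, -28, 0]
After 'lt': [34, 14, 1]
After 'sub': [34, 13]

Answer: [34, 13]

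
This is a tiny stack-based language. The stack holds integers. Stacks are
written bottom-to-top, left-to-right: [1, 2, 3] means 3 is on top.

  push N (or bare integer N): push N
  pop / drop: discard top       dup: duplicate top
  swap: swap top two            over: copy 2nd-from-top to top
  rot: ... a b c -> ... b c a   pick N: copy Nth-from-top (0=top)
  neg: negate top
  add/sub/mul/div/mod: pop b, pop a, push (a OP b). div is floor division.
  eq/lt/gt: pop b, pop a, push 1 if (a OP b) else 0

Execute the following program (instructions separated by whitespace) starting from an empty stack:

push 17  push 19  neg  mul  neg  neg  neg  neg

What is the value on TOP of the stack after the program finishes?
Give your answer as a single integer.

Answer: -323

Derivation:
After 'push 17': [17]
After 'push 19': [17, 19]
After 'neg': [17, -19]
After 'mul': [-323]
After 'neg': [323]
After 'neg': [-323]
After 'neg': [323]
After 'neg': [-323]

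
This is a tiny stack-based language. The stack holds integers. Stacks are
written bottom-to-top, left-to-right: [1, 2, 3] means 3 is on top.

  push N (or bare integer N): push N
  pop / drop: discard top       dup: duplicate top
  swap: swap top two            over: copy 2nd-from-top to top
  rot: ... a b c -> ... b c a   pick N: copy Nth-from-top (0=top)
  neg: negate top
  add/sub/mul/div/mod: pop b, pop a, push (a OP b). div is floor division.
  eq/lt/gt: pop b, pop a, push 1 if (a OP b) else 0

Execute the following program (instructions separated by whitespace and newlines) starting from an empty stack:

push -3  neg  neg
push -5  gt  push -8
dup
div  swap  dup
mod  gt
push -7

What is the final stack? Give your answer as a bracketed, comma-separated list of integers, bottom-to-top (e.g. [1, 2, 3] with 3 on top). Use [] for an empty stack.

Answer: [1, -7]

Derivation:
After 'push -3': [-3]
After 'neg': [3]
After 'neg': [-3]
After 'push -5': [-3, -5]
After 'gt': [1]
After 'push -8': [1, -8]
After 'dup': [1, -8, -8]
After 'div': [1, 1]
After 'swap': [1, 1]
After 'dup': [1, 1, 1]
After 'mod': [1, 0]
After 'gt': [1]
After 'push -7': [1, -7]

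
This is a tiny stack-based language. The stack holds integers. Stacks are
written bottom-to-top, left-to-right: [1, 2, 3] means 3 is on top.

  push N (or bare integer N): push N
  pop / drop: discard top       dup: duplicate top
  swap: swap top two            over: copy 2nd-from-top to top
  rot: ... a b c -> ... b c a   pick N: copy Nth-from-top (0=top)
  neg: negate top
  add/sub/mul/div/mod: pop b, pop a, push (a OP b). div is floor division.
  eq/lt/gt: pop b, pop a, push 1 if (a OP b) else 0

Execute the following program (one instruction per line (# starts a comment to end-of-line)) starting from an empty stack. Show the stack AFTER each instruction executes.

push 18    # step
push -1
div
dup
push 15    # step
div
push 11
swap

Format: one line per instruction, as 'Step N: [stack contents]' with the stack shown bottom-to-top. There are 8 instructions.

Step 1: [18]
Step 2: [18, -1]
Step 3: [-18]
Step 4: [-18, -18]
Step 5: [-18, -18, 15]
Step 6: [-18, -2]
Step 7: [-18, -2, 11]
Step 8: [-18, 11, -2]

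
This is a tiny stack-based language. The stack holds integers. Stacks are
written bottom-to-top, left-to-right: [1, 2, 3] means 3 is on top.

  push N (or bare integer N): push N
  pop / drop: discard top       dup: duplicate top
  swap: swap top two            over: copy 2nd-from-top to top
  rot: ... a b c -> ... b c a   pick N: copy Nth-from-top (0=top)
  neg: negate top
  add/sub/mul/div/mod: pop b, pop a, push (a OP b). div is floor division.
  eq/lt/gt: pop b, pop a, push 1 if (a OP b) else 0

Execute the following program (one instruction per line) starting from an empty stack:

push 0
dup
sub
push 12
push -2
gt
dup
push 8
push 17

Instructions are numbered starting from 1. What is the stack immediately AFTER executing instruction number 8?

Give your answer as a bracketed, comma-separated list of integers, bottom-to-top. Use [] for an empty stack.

Answer: [0, 1, 1, 8]

Derivation:
Step 1 ('push 0'): [0]
Step 2 ('dup'): [0, 0]
Step 3 ('sub'): [0]
Step 4 ('push 12'): [0, 12]
Step 5 ('push -2'): [0, 12, -2]
Step 6 ('gt'): [0, 1]
Step 7 ('dup'): [0, 1, 1]
Step 8 ('push 8'): [0, 1, 1, 8]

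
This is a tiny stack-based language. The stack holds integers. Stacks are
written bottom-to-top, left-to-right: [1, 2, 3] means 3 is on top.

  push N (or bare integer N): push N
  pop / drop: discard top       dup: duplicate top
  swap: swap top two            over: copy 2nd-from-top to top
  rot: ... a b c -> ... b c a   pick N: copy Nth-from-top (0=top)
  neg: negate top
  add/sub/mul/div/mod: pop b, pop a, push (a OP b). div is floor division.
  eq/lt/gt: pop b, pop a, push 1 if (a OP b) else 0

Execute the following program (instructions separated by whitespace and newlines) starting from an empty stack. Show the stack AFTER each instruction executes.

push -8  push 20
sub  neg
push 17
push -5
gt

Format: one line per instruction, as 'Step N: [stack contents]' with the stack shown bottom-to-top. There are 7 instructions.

Step 1: [-8]
Step 2: [-8, 20]
Step 3: [-28]
Step 4: [28]
Step 5: [28, 17]
Step 6: [28, 17, -5]
Step 7: [28, 1]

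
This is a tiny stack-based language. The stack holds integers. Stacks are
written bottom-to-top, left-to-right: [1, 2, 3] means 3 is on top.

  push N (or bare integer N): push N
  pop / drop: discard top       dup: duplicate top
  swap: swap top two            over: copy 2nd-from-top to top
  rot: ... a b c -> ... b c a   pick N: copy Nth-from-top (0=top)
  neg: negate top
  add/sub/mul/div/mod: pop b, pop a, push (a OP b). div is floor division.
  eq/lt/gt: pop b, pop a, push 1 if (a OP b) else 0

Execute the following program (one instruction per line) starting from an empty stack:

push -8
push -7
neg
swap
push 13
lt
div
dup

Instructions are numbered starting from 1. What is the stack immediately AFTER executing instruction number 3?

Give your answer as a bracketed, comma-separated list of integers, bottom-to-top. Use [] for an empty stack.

Answer: [-8, 7]

Derivation:
Step 1 ('push -8'): [-8]
Step 2 ('push -7'): [-8, -7]
Step 3 ('neg'): [-8, 7]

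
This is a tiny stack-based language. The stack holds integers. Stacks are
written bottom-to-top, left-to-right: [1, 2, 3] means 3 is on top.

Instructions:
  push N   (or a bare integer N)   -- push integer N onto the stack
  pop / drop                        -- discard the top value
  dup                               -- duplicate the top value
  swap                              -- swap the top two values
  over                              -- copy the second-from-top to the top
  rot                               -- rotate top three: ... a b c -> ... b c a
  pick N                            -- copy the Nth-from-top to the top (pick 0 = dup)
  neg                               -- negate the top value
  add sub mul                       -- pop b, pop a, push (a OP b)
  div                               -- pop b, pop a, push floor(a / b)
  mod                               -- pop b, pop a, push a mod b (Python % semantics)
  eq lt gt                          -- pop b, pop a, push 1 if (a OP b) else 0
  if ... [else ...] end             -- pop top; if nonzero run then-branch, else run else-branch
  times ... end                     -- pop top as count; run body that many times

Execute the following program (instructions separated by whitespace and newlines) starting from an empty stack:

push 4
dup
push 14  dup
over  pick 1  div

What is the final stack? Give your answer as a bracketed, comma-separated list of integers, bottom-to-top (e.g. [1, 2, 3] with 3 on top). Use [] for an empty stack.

After 'push 4': [4]
After 'dup': [4, 4]
After 'push 14': [4, 4, 14]
After 'dup': [4, 4, 14, 14]
After 'over': [4, 4, 14, 14, 14]
After 'pick 1': [4, 4, 14, 14, 14, 14]
After 'div': [4, 4, 14, 14, 1]

Answer: [4, 4, 14, 14, 1]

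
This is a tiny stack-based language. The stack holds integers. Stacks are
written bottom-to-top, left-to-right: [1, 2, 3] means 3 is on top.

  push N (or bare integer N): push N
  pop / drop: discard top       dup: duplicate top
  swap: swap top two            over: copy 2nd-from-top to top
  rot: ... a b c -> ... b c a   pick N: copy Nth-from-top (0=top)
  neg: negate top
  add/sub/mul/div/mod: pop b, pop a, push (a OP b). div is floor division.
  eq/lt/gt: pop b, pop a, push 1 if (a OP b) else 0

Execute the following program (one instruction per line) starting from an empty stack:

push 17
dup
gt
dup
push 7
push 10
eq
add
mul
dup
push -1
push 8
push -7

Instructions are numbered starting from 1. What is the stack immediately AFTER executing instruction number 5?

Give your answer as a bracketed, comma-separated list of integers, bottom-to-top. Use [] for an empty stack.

Step 1 ('push 17'): [17]
Step 2 ('dup'): [17, 17]
Step 3 ('gt'): [0]
Step 4 ('dup'): [0, 0]
Step 5 ('push 7'): [0, 0, 7]

Answer: [0, 0, 7]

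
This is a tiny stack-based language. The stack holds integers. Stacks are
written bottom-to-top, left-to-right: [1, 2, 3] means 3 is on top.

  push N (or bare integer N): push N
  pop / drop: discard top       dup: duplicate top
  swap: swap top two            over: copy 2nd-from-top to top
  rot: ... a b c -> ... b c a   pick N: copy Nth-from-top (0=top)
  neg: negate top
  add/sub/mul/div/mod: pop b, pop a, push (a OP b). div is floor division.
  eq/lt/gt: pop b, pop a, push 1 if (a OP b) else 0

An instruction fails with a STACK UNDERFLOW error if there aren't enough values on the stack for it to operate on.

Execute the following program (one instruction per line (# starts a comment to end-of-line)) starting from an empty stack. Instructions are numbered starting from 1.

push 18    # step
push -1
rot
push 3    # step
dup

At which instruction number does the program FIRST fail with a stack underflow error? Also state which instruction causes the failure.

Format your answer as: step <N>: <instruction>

Answer: step 3: rot

Derivation:
Step 1 ('push 18'): stack = [18], depth = 1
Step 2 ('push -1'): stack = [18, -1], depth = 2
Step 3 ('rot'): needs 3 value(s) but depth is 2 — STACK UNDERFLOW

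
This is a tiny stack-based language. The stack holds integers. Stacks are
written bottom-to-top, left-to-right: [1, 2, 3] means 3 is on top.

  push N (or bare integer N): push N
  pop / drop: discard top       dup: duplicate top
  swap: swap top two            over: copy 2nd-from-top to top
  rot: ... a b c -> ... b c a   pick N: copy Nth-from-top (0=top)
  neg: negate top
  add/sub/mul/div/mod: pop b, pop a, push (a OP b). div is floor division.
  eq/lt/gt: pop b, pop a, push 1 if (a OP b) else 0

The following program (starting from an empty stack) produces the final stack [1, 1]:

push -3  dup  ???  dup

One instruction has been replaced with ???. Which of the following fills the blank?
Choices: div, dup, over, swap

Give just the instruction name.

Answer: div

Derivation:
Stack before ???: [-3, -3]
Stack after ???:  [1]
Checking each choice:
  div: MATCH
  dup: produces [-3, -3, -3, -3]
  over: produces [-3, -3, -3, -3]
  swap: produces [-3, -3, -3]


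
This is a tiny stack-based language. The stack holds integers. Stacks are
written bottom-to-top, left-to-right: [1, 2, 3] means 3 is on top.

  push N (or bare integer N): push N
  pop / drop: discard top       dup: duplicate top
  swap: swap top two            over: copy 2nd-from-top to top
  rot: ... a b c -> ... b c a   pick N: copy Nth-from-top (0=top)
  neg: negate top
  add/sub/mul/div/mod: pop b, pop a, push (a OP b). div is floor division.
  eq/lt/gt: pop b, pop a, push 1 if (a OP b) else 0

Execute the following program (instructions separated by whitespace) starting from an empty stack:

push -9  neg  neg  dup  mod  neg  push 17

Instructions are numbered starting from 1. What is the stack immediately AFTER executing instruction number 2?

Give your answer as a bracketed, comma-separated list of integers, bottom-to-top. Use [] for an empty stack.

Answer: [9]

Derivation:
Step 1 ('push -9'): [-9]
Step 2 ('neg'): [9]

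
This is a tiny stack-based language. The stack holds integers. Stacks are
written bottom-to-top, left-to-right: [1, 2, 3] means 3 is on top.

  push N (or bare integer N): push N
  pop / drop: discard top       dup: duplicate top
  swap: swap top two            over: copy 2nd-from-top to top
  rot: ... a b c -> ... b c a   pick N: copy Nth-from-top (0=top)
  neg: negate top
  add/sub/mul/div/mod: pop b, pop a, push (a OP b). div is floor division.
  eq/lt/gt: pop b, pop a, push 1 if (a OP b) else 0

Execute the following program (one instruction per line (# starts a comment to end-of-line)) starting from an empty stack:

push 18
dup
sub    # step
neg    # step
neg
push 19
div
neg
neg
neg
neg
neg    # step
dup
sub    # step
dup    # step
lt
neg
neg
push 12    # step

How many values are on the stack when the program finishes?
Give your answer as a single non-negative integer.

After 'push 18': stack = [18] (depth 1)
After 'dup': stack = [18, 18] (depth 2)
After 'sub': stack = [0] (depth 1)
After 'neg': stack = [0] (depth 1)
After 'neg': stack = [0] (depth 1)
After 'push 19': stack = [0, 19] (depth 2)
After 'div': stack = [0] (depth 1)
After 'neg': stack = [0] (depth 1)
After 'neg': stack = [0] (depth 1)
After 'neg': stack = [0] (depth 1)
After 'neg': stack = [0] (depth 1)
After 'neg': stack = [0] (depth 1)
After 'dup': stack = [0, 0] (depth 2)
After 'sub': stack = [0] (depth 1)
After 'dup': stack = [0, 0] (depth 2)
After 'lt': stack = [0] (depth 1)
After 'neg': stack = [0] (depth 1)
After 'neg': stack = [0] (depth 1)
After 'push 12': stack = [0, 12] (depth 2)

Answer: 2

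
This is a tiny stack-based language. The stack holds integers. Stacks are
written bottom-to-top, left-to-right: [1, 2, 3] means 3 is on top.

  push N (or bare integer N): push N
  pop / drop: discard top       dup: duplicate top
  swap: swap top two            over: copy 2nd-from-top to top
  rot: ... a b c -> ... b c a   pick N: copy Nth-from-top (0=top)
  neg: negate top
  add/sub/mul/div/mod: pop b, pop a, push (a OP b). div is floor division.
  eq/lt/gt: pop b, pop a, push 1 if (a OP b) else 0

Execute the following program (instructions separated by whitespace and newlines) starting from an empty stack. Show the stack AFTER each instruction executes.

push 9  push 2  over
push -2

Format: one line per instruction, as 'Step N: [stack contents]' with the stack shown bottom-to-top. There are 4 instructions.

Step 1: [9]
Step 2: [9, 2]
Step 3: [9, 2, 9]
Step 4: [9, 2, 9, -2]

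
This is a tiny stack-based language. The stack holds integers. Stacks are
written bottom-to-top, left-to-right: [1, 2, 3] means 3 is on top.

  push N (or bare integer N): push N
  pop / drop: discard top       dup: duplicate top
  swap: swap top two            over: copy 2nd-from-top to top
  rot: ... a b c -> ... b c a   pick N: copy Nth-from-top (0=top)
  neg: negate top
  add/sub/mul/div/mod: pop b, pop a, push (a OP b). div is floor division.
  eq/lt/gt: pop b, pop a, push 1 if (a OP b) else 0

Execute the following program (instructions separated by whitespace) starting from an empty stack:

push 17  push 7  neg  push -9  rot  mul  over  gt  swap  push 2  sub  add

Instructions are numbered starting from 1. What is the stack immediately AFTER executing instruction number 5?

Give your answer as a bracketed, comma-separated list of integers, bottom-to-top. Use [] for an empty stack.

Step 1 ('push 17'): [17]
Step 2 ('push 7'): [17, 7]
Step 3 ('neg'): [17, -7]
Step 4 ('push -9'): [17, -7, -9]
Step 5 ('rot'): [-7, -9, 17]

Answer: [-7, -9, 17]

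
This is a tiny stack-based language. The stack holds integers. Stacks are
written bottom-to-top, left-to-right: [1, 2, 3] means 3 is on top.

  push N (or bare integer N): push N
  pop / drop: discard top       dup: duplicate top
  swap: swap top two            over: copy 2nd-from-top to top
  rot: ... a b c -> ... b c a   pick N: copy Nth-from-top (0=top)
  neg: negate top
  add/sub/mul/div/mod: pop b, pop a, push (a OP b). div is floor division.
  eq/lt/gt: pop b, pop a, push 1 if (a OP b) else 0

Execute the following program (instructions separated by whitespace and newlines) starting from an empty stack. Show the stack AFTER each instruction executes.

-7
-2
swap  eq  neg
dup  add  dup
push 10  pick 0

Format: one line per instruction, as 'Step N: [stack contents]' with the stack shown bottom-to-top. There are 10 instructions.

Step 1: [-7]
Step 2: [-7, -2]
Step 3: [-2, -7]
Step 4: [0]
Step 5: [0]
Step 6: [0, 0]
Step 7: [0]
Step 8: [0, 0]
Step 9: [0, 0, 10]
Step 10: [0, 0, 10, 10]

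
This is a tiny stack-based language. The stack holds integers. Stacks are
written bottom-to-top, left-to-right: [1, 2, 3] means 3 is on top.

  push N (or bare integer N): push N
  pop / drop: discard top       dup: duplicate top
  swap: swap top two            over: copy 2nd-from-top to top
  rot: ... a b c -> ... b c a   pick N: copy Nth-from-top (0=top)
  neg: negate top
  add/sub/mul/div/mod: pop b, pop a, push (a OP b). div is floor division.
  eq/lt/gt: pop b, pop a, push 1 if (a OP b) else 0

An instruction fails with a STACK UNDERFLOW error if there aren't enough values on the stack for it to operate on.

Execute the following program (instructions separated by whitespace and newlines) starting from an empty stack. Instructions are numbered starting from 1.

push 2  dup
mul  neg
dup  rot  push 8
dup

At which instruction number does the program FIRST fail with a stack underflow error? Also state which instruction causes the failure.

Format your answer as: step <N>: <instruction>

Answer: step 6: rot

Derivation:
Step 1 ('push 2'): stack = [2], depth = 1
Step 2 ('dup'): stack = [2, 2], depth = 2
Step 3 ('mul'): stack = [4], depth = 1
Step 4 ('neg'): stack = [-4], depth = 1
Step 5 ('dup'): stack = [-4, -4], depth = 2
Step 6 ('rot'): needs 3 value(s) but depth is 2 — STACK UNDERFLOW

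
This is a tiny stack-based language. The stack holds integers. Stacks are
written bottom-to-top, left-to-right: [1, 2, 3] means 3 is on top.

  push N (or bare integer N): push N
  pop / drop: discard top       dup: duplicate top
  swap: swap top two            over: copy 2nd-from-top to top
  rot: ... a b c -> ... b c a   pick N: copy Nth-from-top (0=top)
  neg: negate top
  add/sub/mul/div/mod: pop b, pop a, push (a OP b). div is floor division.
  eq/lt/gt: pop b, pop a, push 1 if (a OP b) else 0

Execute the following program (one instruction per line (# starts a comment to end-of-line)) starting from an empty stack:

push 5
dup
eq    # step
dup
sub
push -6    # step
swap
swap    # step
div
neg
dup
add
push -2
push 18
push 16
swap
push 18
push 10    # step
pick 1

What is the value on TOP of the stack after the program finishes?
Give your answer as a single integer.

After 'push 5': [5]
After 'dup': [5, 5]
After 'eq': [1]
After 'dup': [1, 1]
After 'sub': [0]
After 'push -6': [0, -6]
After 'swap': [-6, 0]
After 'swap': [0, -6]
After 'div': [0]
After 'neg': [0]
After 'dup': [0, 0]
After 'add': [0]
After 'push -2': [0, -2]
After 'push 18': [0, -2, 18]
After 'push 16': [0, -2, 18, 16]
After 'swap': [0, -2, 16, 18]
After 'push 18': [0, -2, 16, 18, 18]
After 'push 10': [0, -2, 16, 18, 18, 10]
After 'pick 1': [0, -2, 16, 18, 18, 10, 18]

Answer: 18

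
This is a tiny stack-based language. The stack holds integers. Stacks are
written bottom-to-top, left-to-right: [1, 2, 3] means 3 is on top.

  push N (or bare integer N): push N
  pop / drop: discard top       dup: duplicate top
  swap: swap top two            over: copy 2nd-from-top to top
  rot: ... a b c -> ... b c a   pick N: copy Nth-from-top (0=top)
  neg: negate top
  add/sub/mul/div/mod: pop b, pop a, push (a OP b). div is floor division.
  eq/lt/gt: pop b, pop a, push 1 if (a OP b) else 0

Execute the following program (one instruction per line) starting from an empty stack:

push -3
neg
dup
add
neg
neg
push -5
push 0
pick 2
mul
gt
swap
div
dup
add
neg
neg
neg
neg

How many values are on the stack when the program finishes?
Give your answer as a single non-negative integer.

Answer: 1

Derivation:
After 'push -3': stack = [-3] (depth 1)
After 'neg': stack = [3] (depth 1)
After 'dup': stack = [3, 3] (depth 2)
After 'add': stack = [6] (depth 1)
After 'neg': stack = [-6] (depth 1)
After 'neg': stack = [6] (depth 1)
After 'push -5': stack = [6, -5] (depth 2)
After 'push 0': stack = [6, -5, 0] (depth 3)
After 'pick 2': stack = [6, -5, 0, 6] (depth 4)
After 'mul': stack = [6, -5, 0] (depth 3)
After 'gt': stack = [6, 0] (depth 2)
After 'swap': stack = [0, 6] (depth 2)
After 'div': stack = [0] (depth 1)
After 'dup': stack = [0, 0] (depth 2)
After 'add': stack = [0] (depth 1)
After 'neg': stack = [0] (depth 1)
After 'neg': stack = [0] (depth 1)
After 'neg': stack = [0] (depth 1)
After 'neg': stack = [0] (depth 1)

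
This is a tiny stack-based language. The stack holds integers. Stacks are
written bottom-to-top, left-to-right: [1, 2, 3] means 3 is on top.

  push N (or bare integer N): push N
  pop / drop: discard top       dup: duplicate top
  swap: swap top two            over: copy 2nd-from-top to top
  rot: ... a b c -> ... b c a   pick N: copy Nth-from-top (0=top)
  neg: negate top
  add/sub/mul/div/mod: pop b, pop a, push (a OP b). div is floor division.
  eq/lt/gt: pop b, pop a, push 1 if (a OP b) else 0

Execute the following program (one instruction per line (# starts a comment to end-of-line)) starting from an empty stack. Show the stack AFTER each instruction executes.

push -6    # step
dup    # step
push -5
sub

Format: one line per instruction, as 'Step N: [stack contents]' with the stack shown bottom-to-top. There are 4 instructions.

Step 1: [-6]
Step 2: [-6, -6]
Step 3: [-6, -6, -5]
Step 4: [-6, -1]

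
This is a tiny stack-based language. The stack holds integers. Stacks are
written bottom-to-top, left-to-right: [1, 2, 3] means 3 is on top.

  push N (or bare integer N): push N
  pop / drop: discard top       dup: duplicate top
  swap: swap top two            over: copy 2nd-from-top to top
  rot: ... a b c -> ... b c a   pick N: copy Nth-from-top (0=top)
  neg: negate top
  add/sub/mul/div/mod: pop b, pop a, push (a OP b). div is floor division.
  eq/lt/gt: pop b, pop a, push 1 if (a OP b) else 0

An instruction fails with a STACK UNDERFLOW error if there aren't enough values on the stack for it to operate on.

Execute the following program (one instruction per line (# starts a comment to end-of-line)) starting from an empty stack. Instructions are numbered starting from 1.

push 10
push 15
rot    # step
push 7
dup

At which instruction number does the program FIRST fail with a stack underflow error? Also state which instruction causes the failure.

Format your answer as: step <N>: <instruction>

Step 1 ('push 10'): stack = [10], depth = 1
Step 2 ('push 15'): stack = [10, 15], depth = 2
Step 3 ('rot'): needs 3 value(s) but depth is 2 — STACK UNDERFLOW

Answer: step 3: rot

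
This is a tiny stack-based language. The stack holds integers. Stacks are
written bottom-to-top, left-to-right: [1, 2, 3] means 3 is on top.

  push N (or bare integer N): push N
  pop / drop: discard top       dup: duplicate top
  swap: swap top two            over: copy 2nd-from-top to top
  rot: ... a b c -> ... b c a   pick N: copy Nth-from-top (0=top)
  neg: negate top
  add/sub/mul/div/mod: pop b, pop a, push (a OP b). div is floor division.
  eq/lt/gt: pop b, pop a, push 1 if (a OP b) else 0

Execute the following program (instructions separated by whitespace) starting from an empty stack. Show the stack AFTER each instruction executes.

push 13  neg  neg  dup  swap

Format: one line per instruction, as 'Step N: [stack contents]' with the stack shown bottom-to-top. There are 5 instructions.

Step 1: [13]
Step 2: [-13]
Step 3: [13]
Step 4: [13, 13]
Step 5: [13, 13]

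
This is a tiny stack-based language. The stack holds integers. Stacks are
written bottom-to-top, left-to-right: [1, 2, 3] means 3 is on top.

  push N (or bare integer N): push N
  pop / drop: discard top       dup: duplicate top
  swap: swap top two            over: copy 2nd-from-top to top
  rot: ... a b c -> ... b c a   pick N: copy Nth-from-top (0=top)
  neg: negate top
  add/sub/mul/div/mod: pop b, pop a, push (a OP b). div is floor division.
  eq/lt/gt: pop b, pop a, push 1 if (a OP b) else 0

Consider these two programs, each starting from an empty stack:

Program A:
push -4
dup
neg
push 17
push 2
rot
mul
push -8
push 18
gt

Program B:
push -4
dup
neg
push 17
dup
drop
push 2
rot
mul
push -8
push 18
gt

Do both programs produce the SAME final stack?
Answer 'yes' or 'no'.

Answer: yes

Derivation:
Program A trace:
  After 'push -4': [-4]
  After 'dup': [-4, -4]
  After 'neg': [-4, 4]
  After 'push 17': [-4, 4, 17]
  After 'push 2': [-4, 4, 17, 2]
  After 'rot': [-4, 17, 2, 4]
  After 'mul': [-4, 17, 8]
  After 'push -8': [-4, 17, 8, -8]
  After 'push 18': [-4, 17, 8, -8, 18]
  After 'gt': [-4, 17, 8, 0]
Program A final stack: [-4, 17, 8, 0]

Program B trace:
  After 'push -4': [-4]
  After 'dup': [-4, -4]
  After 'neg': [-4, 4]
  After 'push 17': [-4, 4, 17]
  After 'dup': [-4, 4, 17, 17]
  After 'drop': [-4, 4, 17]
  After 'push 2': [-4, 4, 17, 2]
  After 'rot': [-4, 17, 2, 4]
  After 'mul': [-4, 17, 8]
  After 'push -8': [-4, 17, 8, -8]
  After 'push 18': [-4, 17, 8, -8, 18]
  After 'gt': [-4, 17, 8, 0]
Program B final stack: [-4, 17, 8, 0]
Same: yes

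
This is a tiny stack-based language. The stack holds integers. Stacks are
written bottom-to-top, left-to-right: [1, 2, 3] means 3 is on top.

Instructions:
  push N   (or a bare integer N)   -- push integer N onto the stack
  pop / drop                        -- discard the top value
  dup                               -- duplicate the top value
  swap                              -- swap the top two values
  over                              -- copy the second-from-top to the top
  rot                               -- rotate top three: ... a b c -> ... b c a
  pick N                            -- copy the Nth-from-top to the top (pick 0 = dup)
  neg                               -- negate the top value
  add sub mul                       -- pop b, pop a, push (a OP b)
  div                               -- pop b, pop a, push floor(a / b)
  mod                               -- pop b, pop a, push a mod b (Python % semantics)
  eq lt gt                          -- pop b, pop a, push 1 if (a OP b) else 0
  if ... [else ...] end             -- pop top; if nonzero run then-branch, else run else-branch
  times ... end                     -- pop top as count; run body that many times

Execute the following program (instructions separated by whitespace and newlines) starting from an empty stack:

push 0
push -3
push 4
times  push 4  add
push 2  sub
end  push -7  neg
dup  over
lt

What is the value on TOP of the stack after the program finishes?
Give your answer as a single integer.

After 'push 0': [0]
After 'push -3': [0, -3]
After 'push 4': [0, -3, 4]
After 'times': [0, -3]
After 'push 4': [0, -3, 4]
After 'add': [0, 1]
After 'push 2': [0, 1, 2]
After 'sub': [0, -1]
After 'push 4': [0, -1, 4]
After 'add': [0, 3]
  ...
After 'sub': [0, 3]
After 'push 4': [0, 3, 4]
After 'add': [0, 7]
After 'push 2': [0, 7, 2]
After 'sub': [0, 5]
After 'push -7': [0, 5, -7]
After 'neg': [0, 5, 7]
After 'dup': [0, 5, 7, 7]
After 'over': [0, 5, 7, 7, 7]
After 'lt': [0, 5, 7, 0]

Answer: 0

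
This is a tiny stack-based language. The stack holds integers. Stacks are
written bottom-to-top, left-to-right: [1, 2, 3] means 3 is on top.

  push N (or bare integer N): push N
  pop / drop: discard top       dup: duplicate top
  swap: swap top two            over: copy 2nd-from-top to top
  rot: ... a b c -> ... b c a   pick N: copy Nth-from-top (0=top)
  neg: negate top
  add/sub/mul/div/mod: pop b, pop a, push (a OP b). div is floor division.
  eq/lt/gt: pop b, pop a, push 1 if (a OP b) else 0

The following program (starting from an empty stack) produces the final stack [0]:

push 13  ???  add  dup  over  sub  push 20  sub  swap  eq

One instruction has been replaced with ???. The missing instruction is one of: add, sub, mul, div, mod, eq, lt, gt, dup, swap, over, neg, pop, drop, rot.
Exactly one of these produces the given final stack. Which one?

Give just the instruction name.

Stack before ???: [13]
Stack after ???:  [13, 13]
The instruction that transforms [13] -> [13, 13] is: dup

Answer: dup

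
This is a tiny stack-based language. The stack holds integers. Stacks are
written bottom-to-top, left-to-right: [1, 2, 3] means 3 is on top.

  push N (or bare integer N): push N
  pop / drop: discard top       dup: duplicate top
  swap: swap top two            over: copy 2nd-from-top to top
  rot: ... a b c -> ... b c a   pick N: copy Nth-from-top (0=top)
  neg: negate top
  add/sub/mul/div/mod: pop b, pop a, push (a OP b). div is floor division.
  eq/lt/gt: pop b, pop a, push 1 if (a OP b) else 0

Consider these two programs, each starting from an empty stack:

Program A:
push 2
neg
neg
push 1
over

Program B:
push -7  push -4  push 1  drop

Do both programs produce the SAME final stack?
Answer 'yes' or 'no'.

Answer: no

Derivation:
Program A trace:
  After 'push 2': [2]
  After 'neg': [-2]
  After 'neg': [2]
  After 'push 1': [2, 1]
  After 'over': [2, 1, 2]
Program A final stack: [2, 1, 2]

Program B trace:
  After 'push -7': [-7]
  After 'push -4': [-7, -4]
  After 'push 1': [-7, -4, 1]
  After 'drop': [-7, -4]
Program B final stack: [-7, -4]
Same: no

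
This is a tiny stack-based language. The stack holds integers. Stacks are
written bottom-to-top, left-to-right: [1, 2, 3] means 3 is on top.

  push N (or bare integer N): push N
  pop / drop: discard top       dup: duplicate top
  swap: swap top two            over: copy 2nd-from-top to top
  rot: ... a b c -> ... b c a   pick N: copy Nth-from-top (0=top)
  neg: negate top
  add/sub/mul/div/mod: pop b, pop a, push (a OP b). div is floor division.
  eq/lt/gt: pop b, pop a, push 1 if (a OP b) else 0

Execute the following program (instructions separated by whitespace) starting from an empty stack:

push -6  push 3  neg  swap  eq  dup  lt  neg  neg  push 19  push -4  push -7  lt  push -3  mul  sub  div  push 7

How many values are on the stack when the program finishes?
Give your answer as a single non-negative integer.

After 'push -6': stack = [-6] (depth 1)
After 'push 3': stack = [-6, 3] (depth 2)
After 'neg': stack = [-6, -3] (depth 2)
After 'swap': stack = [-3, -6] (depth 2)
After 'eq': stack = [0] (depth 1)
After 'dup': stack = [0, 0] (depth 2)
After 'lt': stack = [0] (depth 1)
After 'neg': stack = [0] (depth 1)
After 'neg': stack = [0] (depth 1)
After 'push 19': stack = [0, 19] (depth 2)
After 'push -4': stack = [0, 19, -4] (depth 3)
After 'push -7': stack = [0, 19, -4, -7] (depth 4)
After 'lt': stack = [0, 19, 0] (depth 3)
After 'push -3': stack = [0, 19, 0, -3] (depth 4)
After 'mul': stack = [0, 19, 0] (depth 3)
After 'sub': stack = [0, 19] (depth 2)
After 'div': stack = [0] (depth 1)
After 'push 7': stack = [0, 7] (depth 2)

Answer: 2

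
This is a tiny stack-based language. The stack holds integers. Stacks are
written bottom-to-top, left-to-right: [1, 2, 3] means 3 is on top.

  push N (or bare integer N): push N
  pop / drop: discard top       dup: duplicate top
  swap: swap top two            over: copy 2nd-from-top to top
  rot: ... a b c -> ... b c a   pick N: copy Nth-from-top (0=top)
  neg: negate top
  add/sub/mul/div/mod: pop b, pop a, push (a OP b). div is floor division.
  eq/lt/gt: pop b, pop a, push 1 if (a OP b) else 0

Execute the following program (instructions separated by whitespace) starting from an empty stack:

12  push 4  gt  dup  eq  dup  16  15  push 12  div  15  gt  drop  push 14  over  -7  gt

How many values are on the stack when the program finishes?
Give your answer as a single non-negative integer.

Answer: 5

Derivation:
After 'push 12': stack = [12] (depth 1)
After 'push 4': stack = [12, 4] (depth 2)
After 'gt': stack = [1] (depth 1)
After 'dup': stack = [1, 1] (depth 2)
After 'eq': stack = [1] (depth 1)
After 'dup': stack = [1, 1] (depth 2)
After 'push 16': stack = [1, 1, 16] (depth 3)
After 'push 15': stack = [1, 1, 16, 15] (depth 4)
After 'push 12': stack = [1, 1, 16, 15, 12] (depth 5)
After 'div': stack = [1, 1, 16, 1] (depth 4)
After 'push 15': stack = [1, 1, 16, 1, 15] (depth 5)
After 'gt': stack = [1, 1, 16, 0] (depth 4)
After 'drop': stack = [1, 1, 16] (depth 3)
After 'push 14': stack = [1, 1, 16, 14] (depth 4)
After 'over': stack = [1, 1, 16, 14, 16] (depth 5)
After 'push -7': stack = [1, 1, 16, 14, 16, -7] (depth 6)
After 'gt': stack = [1, 1, 16, 14, 1] (depth 5)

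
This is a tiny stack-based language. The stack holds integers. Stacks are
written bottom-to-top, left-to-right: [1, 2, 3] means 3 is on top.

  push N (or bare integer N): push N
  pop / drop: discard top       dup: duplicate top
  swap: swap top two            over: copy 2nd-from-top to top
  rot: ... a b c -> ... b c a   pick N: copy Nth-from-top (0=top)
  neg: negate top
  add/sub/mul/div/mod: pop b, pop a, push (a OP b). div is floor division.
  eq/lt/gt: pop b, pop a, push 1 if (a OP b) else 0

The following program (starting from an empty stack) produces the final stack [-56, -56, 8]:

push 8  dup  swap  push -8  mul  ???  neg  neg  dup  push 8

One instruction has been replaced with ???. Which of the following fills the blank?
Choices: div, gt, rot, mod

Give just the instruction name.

Answer: mod

Derivation:
Stack before ???: [8, -64]
Stack after ???:  [-56]
Checking each choice:
  div: produces [-1, -1, 8]
  gt: produces [1, 1, 8]
  rot: stack underflow (need 3, have 2)
  mod: MATCH


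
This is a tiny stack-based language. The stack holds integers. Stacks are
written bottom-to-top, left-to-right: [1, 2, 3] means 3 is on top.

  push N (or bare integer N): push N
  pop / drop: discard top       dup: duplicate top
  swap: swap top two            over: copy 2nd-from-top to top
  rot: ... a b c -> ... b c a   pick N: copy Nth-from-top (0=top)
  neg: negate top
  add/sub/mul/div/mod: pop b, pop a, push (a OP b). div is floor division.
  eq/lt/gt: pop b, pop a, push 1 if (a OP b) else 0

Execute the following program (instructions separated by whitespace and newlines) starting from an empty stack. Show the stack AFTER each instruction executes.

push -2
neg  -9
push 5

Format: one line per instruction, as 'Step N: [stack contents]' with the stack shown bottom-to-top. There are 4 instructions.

Step 1: [-2]
Step 2: [2]
Step 3: [2, -9]
Step 4: [2, -9, 5]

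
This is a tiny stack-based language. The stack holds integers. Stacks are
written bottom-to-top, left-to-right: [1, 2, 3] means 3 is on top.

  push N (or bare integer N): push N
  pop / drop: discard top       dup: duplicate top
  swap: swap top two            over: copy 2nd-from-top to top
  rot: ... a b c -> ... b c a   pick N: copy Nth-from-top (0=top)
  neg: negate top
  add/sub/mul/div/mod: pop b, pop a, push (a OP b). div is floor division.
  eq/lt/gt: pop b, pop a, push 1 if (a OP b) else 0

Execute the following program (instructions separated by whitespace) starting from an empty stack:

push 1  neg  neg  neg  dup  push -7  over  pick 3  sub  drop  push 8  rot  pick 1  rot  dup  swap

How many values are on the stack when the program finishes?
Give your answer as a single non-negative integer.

After 'push 1': stack = [1] (depth 1)
After 'neg': stack = [-1] (depth 1)
After 'neg': stack = [1] (depth 1)
After 'neg': stack = [-1] (depth 1)
After 'dup': stack = [-1, -1] (depth 2)
After 'push -7': stack = [-1, -1, -7] (depth 3)
After 'over': stack = [-1, -1, -7, -1] (depth 4)
After 'pick 3': stack = [-1, -1, -7, -1, -1] (depth 5)
After 'sub': stack = [-1, -1, -7, 0] (depth 4)
After 'drop': stack = [-1, -1, -7] (depth 3)
After 'push 8': stack = [-1, -1, -7, 8] (depth 4)
After 'rot': stack = [-1, -7, 8, -1] (depth 4)
After 'pick 1': stack = [-1, -7, 8, -1, 8] (depth 5)
After 'rot': stack = [-1, -7, -1, 8, 8] (depth 5)
After 'dup': stack = [-1, -7, -1, 8, 8, 8] (depth 6)
After 'swap': stack = [-1, -7, -1, 8, 8, 8] (depth 6)

Answer: 6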